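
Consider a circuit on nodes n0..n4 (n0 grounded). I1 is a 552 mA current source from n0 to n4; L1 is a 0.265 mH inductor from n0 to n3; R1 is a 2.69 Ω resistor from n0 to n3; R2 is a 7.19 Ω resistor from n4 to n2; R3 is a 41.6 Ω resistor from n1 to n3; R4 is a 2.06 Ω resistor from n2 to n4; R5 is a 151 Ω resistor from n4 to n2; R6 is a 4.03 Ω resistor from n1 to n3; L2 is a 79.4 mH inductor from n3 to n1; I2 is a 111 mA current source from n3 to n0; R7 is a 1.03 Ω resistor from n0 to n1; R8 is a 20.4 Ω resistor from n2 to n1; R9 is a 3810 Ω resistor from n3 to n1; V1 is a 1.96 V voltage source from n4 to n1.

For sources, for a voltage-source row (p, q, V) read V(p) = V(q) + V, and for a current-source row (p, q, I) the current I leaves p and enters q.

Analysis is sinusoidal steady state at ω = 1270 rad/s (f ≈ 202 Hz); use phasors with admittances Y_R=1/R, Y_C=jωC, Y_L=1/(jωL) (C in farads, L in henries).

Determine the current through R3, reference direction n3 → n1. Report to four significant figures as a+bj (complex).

-0.01064-2.835e-05j A

MNA unknowns: 4 node voltages V₁..V_4 plus 1 source current (V1)
I1: z[0]−=0.552, z[4]+=0.552
L1: Y=0.000-2.971j on G[0,3]
R1: Y=0.3717+0.000j on G[0,3]
R2: Y=0.1391+0.000j on G[4,2]
R3: Y=0.02404+0.000j on G[1,3]
R4: Y=0.4854+0.000j on G[2,4]
R5: Y=0.006623+0.000j on G[4,2]
R6: Y=0.2481+0.000j on G[1,3]
L2: Y=0.000-0.009917j on G[3,1]
I2: z[3]−=0.111, z[0]+=0.111
R7: Y=0.9709+0.000j on G[0,1]
R8: Y=0.04902+0.000j on G[2,1]
R9: Y=0.0002625+0.000j on G[3,1]
V1: row V4−V1=1.96, i_V1 at 4,1
solve → V1=0.4443+0.004190j, V2=2.263+0.004190j, V3=0.001746+0.003011j, V4=2.404+0.004190j
aux → i_V1=0.4628+0.000j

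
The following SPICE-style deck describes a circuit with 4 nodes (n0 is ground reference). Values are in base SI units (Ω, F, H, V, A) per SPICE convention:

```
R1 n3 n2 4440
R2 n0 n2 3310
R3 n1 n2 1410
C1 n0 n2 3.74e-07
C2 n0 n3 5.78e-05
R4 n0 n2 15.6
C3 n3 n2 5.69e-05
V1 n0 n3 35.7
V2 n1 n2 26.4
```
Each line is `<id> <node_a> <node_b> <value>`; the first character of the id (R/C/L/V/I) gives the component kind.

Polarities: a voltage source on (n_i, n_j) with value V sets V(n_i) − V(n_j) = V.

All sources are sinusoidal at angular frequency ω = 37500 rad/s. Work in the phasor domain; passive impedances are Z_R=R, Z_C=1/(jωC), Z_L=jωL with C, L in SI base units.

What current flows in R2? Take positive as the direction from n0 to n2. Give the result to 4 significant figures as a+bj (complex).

0.01071+0.0003210j A

MNA unknowns: 3 node voltages V₁..V_3 plus 2 source currents (V1, V2)
R1: Y=0.0002252+0.000j on G[3,2]
R2: Y=0.0003021+0.000j on G[0,2]
R3: Y=0.0007092+0.000j on G[1,2]
C1: Y=0.000+0.01402j on G[0,2]
C2: Y=0.000+2.167j on G[0,3]
R4: Y=0.06410+0.000j on G[0,2]
C3: Y=0.000+2.134j on G[3,2]
V1: row V0−V3=35.7, i_V1 at 0,3
V2: row V1−V2=26.4, i_V2 at 1,2
solve → V1=-9.035-1.063j, V2=-35.43-1.063j, V3=-35.70+0.000j
aux → i_V1=-2.267-77.95j, i_V2=-0.01872+0.000j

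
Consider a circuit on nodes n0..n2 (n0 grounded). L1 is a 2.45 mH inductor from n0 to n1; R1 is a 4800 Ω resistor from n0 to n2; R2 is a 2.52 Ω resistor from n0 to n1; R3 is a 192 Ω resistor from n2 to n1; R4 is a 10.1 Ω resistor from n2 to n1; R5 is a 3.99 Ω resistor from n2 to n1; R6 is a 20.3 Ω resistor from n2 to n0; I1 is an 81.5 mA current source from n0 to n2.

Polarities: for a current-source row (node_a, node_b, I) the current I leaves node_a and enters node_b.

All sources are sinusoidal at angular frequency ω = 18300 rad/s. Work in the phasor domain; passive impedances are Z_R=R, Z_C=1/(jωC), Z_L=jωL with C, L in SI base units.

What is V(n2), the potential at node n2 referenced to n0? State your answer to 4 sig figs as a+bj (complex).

Element admittances at ω=18300 rad/s:
  Y(L1) = 0.000-0.02230j S between n0,n1
  Y(R1) = 0.0002083+0.000j S between n0,n2
  Y(R2) = 0.3968+0.000j S between n0,n1
  Y(R3) = 0.005208+0.000j S between n2,n1
  Y(R4) = 0.09901+0.000j S between n2,n1
  Y(R5) = 0.2506+0.000j S between n2,n1
  Y(R6) = 0.04926+0.000j S between n2,n0
  I1: injects 0.0815 A into n2 (from n0)
Assemble and solve the 2×2 MNA system:
  V(n1)=0.1621+0.008210j  V(n2)=0.3438+0.007206j

0.3438+0.007206j V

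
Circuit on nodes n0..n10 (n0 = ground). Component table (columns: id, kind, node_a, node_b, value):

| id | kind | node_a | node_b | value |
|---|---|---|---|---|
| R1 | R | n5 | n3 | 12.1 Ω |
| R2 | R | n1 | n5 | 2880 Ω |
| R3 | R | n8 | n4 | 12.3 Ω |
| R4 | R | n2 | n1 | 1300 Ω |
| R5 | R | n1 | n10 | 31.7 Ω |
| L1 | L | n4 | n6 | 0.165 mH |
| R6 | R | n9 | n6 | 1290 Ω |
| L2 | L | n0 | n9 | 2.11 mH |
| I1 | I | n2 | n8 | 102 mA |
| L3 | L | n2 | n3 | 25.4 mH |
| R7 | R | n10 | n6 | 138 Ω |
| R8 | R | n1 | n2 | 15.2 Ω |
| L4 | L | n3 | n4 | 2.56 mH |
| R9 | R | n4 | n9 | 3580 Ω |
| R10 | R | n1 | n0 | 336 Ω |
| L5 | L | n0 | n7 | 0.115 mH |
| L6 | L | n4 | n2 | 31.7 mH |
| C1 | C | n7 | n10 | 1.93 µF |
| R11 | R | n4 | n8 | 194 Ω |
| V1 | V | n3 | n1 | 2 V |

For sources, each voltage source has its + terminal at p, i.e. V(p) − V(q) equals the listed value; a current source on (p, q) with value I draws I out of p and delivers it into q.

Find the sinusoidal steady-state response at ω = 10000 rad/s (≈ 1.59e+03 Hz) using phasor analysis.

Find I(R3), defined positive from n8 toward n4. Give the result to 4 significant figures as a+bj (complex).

0.09592+0.000j A

MNA unknowns: 10 node voltages V₁..V_10 plus 1 source current (V1)
R1: Y=0.08264+0.000j on G[5,3]
R2: Y=0.0003472+0.000j on G[1,5]
R3: Y=0.08130+0.000j on G[8,4]
R4: Y=0.0007692+0.000j on G[2,1]
R5: Y=0.03155+0.000j on G[1,10]
L1: Y=0.000-0.6061j on G[4,6]
R6: Y=0.0007752+0.000j on G[9,6]
L2: Y=0.000-0.04739j on G[0,9]
I1: z[2]−=0.102, z[8]+=0.102
L3: Y=0.000-0.003937j on G[2,3]
R7: Y=0.007246+0.000j on G[10,6]
R8: Y=0.06579+0.000j on G[1,2]
L4: Y=0.000-0.03906j on G[3,4]
R9: Y=0.0002793+0.000j on G[4,9]
R10: Y=0.002976+0.000j on G[1,0]
L5: Y=0.000-0.8696j on G[0,7]
L6: Y=0.000-0.003155j on G[4,2]
C1: Y=0.000+0.01930j on G[7,10]
R11: Y=0.005155+0.000j on G[4,8]
V1: row V3−V1=2, i_V1 at 3,1
solve → V1=-0.4341-0.3713j, V2=-1.830-0.7364j, V3=1.566-0.3713j, V4=1.634+1.686j, V5=1.557-0.3713j, V6=1.656+1.663j, V7=0.0007080-0.0005592j, V8=2.814+1.686j, V9=-0.03631+0.03752j, V10=-0.03119+0.02464j
aux → i_V1=0.07823+0.01070j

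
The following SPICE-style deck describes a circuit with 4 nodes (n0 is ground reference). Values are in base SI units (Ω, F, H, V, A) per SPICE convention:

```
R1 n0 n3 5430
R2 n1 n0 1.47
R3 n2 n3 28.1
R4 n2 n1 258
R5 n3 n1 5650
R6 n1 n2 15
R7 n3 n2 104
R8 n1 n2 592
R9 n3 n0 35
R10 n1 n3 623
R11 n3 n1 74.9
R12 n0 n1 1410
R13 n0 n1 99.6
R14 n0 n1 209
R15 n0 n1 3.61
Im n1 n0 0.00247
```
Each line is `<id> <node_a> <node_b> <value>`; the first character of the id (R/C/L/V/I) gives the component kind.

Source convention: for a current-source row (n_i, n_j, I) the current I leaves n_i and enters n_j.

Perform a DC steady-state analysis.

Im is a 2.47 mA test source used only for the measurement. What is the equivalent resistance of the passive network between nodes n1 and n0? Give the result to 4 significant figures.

MNA unknowns: 3 node voltages V₁..V_3
R1: Y=0.0001842 on G[0,3]
R2: Y=0.6803 on G[1,0]
R3: Y=0.03559 on G[2,3]
R4: Y=0.003876 on G[2,1]
R5: Y=0.0001770 on G[3,1]
R6: Y=0.06667 on G[1,2]
R7: Y=0.009615 on G[3,2]
R8: Y=0.001689 on G[1,2]
R9: Y=0.02857 on G[3,0]
R10: Y=0.001605 on G[1,3]
R11: Y=0.01335 on G[3,1]
R12: Y=0.0007092 on G[0,1]
R13: Y=0.01004 on G[0,1]
R14: Y=0.004785 on G[0,1]
R15: Y=0.2770 on G[0,1]
Im: z[1]−=0.00247, z[0]+=0.00247
solve → V1=-0.002495, V2=-0.002110, V3=-0.001494

R_eq = 1.010 Ω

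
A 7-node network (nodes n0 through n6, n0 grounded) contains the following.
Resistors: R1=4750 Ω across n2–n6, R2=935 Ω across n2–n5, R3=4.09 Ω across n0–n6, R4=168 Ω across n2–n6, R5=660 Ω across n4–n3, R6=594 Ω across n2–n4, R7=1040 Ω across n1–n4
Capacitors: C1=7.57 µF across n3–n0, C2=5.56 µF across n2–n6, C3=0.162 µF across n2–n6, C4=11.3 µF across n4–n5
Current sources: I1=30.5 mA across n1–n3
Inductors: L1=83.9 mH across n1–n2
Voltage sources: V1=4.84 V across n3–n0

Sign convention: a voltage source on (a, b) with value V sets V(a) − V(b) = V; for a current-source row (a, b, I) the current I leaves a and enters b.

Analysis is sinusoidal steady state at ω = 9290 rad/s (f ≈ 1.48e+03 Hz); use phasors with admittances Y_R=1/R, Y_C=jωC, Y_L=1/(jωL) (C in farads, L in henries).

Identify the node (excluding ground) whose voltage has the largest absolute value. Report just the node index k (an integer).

MNA unknowns: 6 node voltages V₁..V_6 plus 1 source current (V1)
R1: Y=0.0002105+0.000j on G[2,6]
R2: Y=0.001070+0.000j on G[2,5]
C1: Y=0.000+0.07033j on G[3,0]
R3: Y=0.2445+0.000j on G[0,6]
R4: Y=0.005952+0.000j on G[2,6]
C2: Y=0.000+0.05165j on G[2,6]
R5: Y=0.001515+0.000j on G[4,3]
R6: Y=0.001684+0.000j on G[2,4]
C3: Y=0.000+0.001505j on G[2,6]
I1: z[1]−=0.0305, z[3]+=0.0305
L1: Y=0.000-0.001283j on G[1,2]
C4: Y=0.000+0.1050j on G[4,5]
R7: Y=0.0009615+0.000j on G[1,4]
V1: row V3−V0=4.84, i_V1 at 3,0
solve → V1=-10.10-16.13j, V2=-0.06308+0.4419j, V3=4.840+0.000j, V4=-0.4953-2.732j, V5=-0.4629-2.736j, V6=-0.09168+0.01693j
aux → i_V1=0.02242-0.3445j

1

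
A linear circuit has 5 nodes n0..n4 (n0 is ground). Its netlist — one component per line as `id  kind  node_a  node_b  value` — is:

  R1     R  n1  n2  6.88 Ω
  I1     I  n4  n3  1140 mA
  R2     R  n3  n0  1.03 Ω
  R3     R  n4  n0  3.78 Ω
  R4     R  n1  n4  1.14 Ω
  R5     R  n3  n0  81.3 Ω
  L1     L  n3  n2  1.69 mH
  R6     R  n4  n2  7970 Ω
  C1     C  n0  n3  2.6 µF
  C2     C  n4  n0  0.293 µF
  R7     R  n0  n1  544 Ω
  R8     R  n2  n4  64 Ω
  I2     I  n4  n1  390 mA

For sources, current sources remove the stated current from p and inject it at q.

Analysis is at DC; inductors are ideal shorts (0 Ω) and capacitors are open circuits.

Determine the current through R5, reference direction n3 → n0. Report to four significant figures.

MNA unknowns: 4 node voltages V₁..V_4 plus 1 source current (L1)
R1: Y=0.1453 on G[1,2]
I1: z[4]−=1.14, z[3]+=1.14
R2: Y=0.9709 on G[3,0]
R3: Y=0.2646 on G[4,0]
R4: Y=0.8772 on G[1,4]
R5: Y=0.01230 on G[3,0]
L1: row V3−V2=0, i_L1 at 3,2
R6: Y=0.0001255 on G[4,2]
C1: Y=0.000 on G[0,3]
C2: Y=0.000 on G[4,0]
R7: Y=0.001838 on G[0,1]
R8: Y=0.01562 on G[2,4]
I2: z[4]−=0.39, z[1]+=0.39
solve → V1=-1.821, V2=0.7278, V3=0.7278, V4=-2.692
aux → i_L1=0.4244

0.008953 A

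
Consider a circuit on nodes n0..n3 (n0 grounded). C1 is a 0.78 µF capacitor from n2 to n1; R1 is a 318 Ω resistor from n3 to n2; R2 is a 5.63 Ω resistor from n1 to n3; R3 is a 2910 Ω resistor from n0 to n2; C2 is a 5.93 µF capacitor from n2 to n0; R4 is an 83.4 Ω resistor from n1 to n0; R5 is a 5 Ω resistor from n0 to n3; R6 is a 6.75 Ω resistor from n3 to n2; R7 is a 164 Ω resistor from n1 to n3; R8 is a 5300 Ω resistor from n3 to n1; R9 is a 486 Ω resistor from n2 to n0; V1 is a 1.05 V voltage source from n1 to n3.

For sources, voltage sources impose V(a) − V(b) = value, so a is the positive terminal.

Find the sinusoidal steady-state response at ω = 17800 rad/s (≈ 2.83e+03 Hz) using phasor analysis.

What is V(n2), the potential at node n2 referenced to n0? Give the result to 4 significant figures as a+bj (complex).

MNA unknowns: 3 node voltages V₁..V_3 plus 1 source current (V1)
C1: Y=0.000+0.01388j on G[2,1]
R1: Y=0.003145+0.000j on G[3,2]
R2: Y=0.1776+0.000j on G[1,3]
R3: Y=0.0003436+0.000j on G[0,2]
C2: Y=0.000+0.1056j on G[2,0]
R4: Y=0.01199+0.000j on G[1,0]
R5: Y=0.2000+0.000j on G[0,3]
R6: Y=0.1481+0.000j on G[3,2]
R7: Y=0.006098+0.000j on G[1,3]
R8: Y=0.0001887+0.000j on G[3,1]
R9: Y=0.002058+0.000j on G[2,0]
V1: row V1−V3=1.05, i_V1 at 1,3
solve → V1=1.022-0.01188j, V2=0.02243+0.06318j, V3=-0.02818-0.01188j
aux → i_V1=-0.2064-0.01373j

0.02243+0.06318j V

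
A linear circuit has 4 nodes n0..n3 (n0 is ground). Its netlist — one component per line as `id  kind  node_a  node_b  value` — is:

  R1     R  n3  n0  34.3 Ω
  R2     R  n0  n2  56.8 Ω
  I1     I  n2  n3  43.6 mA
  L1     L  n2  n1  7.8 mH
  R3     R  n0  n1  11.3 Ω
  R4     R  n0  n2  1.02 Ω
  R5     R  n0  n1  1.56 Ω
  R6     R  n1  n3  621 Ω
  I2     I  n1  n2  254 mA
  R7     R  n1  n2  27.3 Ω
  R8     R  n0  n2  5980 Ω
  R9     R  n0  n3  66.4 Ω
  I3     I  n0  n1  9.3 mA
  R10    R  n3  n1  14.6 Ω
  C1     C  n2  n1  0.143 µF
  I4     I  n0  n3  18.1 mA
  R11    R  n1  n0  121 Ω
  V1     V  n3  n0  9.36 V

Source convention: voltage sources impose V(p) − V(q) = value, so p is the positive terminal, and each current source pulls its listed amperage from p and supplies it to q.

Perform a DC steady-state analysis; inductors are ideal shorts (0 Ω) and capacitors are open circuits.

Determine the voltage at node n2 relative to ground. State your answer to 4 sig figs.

MNA unknowns: 3 node voltages V₁..V_3 plus 2 source currents (L1, V1)
R1: Y=0.02915 on G[3,0]
R2: Y=0.01761 on G[0,2]
I1: z[2]−=0.0436, z[3]+=0.0436
L1: row V2−V1=0, i_L1 at 2,1
R3: Y=0.08850 on G[0,1]
R4: Y=0.9804 on G[0,2]
R5: Y=0.6410 on G[0,1]
R6: Y=0.001610 on G[1,3]
I2: z[1]−=0.254, z[2]+=0.254
R7: Y=0.03663 on G[1,2]
R8: Y=0.0001672 on G[0,2]
R9: Y=0.01506 on G[0,3]
I3: z[0]−=0.0093, z[1]+=0.0093
R10: Y=0.06849 on G[3,1]
C1: Y=0.000 on G[2,1]
I4: z[0]−=0.0181, z[3]+=0.0181
R11: Y=0.008264 on G[1,0]
V1: row V3−V0=9.36, i_V1 at 3,0
solve → V1=0.3443, V2=0.3443, V3=9.360
aux → i_L1=-0.1333, i_V1=-0.9842

0.3443 V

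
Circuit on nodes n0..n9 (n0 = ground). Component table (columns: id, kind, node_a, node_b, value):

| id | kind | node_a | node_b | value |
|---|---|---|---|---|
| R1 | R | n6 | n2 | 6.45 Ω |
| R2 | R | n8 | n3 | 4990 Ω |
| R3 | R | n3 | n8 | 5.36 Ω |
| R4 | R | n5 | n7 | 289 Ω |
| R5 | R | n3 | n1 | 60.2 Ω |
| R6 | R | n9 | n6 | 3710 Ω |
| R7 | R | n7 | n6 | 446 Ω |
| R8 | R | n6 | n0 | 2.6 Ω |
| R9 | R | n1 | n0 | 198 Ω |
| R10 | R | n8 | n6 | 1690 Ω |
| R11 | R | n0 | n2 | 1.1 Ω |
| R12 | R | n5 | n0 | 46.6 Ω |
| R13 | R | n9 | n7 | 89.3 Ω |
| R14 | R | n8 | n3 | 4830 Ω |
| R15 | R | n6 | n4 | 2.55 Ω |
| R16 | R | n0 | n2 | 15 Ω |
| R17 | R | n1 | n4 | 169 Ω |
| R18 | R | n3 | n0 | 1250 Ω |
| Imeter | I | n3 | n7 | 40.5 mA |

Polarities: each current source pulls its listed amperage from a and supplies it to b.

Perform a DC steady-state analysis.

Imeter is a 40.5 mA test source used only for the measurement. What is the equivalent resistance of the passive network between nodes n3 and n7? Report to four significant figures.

R_eq = 307.9 Ω

MNA unknowns: 9 node voltages V₁..V_9
R1: Y=0.1550 on G[6,2]
R2: Y=0.0002004 on G[8,3]
R3: Y=0.1866 on G[3,8]
R4: Y=0.003460 on G[5,7]
R5: Y=0.01661 on G[3,1]
R6: Y=0.0002695 on G[9,6]
R7: Y=0.002242 on G[7,6]
R8: Y=0.3846 on G[6,0]
R9: Y=0.005051 on G[1,0]
R10: Y=0.0005917 on G[8,6]
R11: Y=0.9091 on G[0,2]
R12: Y=0.02146 on G[5,0]
R13: Y=0.01120 on G[9,7]
R14: Y=0.0002070 on G[8,3]
R15: Y=0.3922 on G[6,4]
R16: Y=0.06667 on G[0,2]
R17: Y=0.005917 on G[1,4]
R18: Y=0.0008000 on G[3,0]
Imeter: z[3]−=0.0405, z[7]+=0.0405
solve → V1=-3.075, V2=-0.0006329, V3=-5.088, V4=-0.05026, V5=1.025, V6=-0.004616, V7=7.382, V8=-5.072, V9=7.208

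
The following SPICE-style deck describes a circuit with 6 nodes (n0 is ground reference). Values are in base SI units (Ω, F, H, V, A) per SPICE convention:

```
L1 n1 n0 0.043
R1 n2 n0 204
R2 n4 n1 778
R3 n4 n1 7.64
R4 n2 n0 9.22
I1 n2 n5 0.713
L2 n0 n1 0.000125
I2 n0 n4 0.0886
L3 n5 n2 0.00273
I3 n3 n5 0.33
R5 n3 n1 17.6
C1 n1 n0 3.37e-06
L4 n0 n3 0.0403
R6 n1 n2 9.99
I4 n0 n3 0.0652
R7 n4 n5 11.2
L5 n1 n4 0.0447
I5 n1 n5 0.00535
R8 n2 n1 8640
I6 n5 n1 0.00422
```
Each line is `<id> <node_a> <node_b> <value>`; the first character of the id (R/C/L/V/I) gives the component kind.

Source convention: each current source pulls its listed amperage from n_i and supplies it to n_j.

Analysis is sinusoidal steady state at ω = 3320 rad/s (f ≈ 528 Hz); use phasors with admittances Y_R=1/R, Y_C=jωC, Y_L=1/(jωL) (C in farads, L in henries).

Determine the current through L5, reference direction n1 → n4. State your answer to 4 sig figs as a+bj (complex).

MNA unknowns: 5 node voltages V₁..V_5
L1: Y=0.000-0.007005j on G[1,0]
R1: Y=0.004902+0.000j on G[2,0]
R2: Y=0.001285+0.000j on G[4,1]
R3: Y=0.1309+0.000j on G[4,1]
R4: Y=0.1085+0.000j on G[2,0]
I1: z[2]−=0.713, z[5]+=0.713
L2: Y=0.000-2.410j on G[0,1]
I2: z[0]−=0.0886, z[4]+=0.0886
L3: Y=0.000-0.1103j on G[5,2]
I3: z[3]−=0.33, z[5]+=0.33
R5: Y=0.05682+0.000j on G[3,1]
C1: Y=0.000+0.01119j on G[1,0]
L4: Y=0.000-0.007474j on G[0,3]
R6: Y=0.1001+0.000j on G[1,2]
I4: z[0]−=0.0652, z[3]+=0.0652
R7: Y=0.08929+0.000j on G[4,5]
L5: Y=0.000-0.006738j on G[1,4]
I5: z[1]−=0.00535, z[5]+=0.00535
R8: Y=0.0001157+0.000j on G[2,1]
I6: z[5]−=0.00422, z[1]+=0.00422
solve → V1=-0.05813+0.03210j, V2=0.7137-1.540j, V3=-4.643-0.5786j, V4=1.787+2.638j, V5=3.723+6.357j

-0.01756+0.01243j A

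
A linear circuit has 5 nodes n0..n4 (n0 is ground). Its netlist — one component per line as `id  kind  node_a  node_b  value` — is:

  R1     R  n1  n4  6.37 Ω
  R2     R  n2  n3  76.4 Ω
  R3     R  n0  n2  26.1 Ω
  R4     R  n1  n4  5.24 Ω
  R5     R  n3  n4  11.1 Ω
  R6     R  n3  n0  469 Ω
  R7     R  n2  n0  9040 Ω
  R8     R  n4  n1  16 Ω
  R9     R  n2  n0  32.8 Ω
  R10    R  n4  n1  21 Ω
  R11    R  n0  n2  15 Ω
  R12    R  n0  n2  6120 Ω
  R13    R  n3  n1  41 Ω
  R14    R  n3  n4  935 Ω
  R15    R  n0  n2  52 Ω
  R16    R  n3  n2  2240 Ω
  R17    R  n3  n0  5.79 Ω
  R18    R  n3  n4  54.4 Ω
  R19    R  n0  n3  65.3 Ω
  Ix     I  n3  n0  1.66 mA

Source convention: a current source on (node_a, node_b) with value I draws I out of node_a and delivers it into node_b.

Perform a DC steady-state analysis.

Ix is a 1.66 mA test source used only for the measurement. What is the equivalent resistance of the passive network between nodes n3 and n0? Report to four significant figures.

R_eq = 4.936 Ω

MNA unknowns: 4 node voltages V₁..V_4
R1: Y=0.1570 on G[1,4]
R2: Y=0.01309 on G[2,3]
R3: Y=0.03831 on G[0,2]
R4: Y=0.1908 on G[1,4]
R5: Y=0.09009 on G[3,4]
R6: Y=0.002132 on G[3,0]
R7: Y=0.0001106 on G[2,0]
R8: Y=0.06250 on G[4,1]
R9: Y=0.03049 on G[2,0]
R10: Y=0.04762 on G[4,1]
R11: Y=0.06667 on G[0,2]
R12: Y=0.0001634 on G[0,2]
R13: Y=0.02439 on G[3,1]
R14: Y=0.001070 on G[3,4]
R15: Y=0.01923 on G[0,2]
R16: Y=0.0004464 on G[3,2]
R17: Y=0.1727 on G[3,0]
R18: Y=0.01838 on G[3,4]
R19: Y=0.01531 on G[0,3]
Ix: z[3]−=0.00166, z[0]+=0.00166
solve → V1=-0.008193, V2=-0.0006581, V3=-0.008193, V4=-0.008193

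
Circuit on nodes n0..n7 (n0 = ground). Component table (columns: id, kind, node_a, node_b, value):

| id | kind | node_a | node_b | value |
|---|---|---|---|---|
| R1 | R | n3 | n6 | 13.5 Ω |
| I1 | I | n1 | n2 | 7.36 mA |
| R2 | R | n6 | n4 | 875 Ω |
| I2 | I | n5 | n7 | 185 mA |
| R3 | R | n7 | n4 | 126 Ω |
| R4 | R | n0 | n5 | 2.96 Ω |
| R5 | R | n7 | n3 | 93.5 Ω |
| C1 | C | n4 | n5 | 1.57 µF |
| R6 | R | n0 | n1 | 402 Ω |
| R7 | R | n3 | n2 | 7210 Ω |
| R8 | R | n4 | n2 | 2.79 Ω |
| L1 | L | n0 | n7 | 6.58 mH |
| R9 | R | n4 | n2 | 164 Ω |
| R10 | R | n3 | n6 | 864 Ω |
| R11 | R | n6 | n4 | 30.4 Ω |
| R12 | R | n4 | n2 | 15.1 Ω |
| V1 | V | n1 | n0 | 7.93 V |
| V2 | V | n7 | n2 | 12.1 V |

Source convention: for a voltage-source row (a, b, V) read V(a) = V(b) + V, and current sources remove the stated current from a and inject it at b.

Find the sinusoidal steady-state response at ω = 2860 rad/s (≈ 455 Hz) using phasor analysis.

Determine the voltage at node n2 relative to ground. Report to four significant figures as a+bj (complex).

MNA unknowns: 7 node voltages V₁..V_7 plus 2 source currents (V1, V2)
R1: Y=0.07407+0.000j on G[3,6]
I1: z[1]−=0.00736, z[2]+=0.00736
R2: Y=0.001143+0.000j on G[6,4]
I2: z[5]−=0.185, z[7]+=0.185
R3: Y=0.007937+0.000j on G[7,4]
R4: Y=0.3378+0.000j on G[0,5]
R5: Y=0.01070+0.000j on G[7,3]
C1: Y=0.000+0.004490j on G[4,5]
R6: Y=0.002488+0.000j on G[0,1]
R7: Y=0.0001387+0.000j on G[3,2]
R8: Y=0.3584+0.000j on G[4,2]
L1: Y=0.000-0.05314j on G[0,7]
R9: Y=0.006098+0.000j on G[4,2]
R10: Y=0.001157+0.000j on G[3,6]
R11: Y=0.03289+0.000j on G[6,4]
R12: Y=0.06623+0.000j on G[4,2]
V1: row V1−V0=7.93, i_V1 at 1,0
V2: row V7−V2=12.1, i_V2 at 7,2
solve → V1=7.930+0.000j, V2=-13.12+3.980j, V3=-9.030+4.063j, V4=-12.66+4.101j, V5=-0.6042-0.1603j, V6=-10.16+4.075j, V7=-1.019+3.980j
aux → i_V1=-0.02709+0.000j, i_V2=-0.2046-0.05229j

-13.12+3.980j V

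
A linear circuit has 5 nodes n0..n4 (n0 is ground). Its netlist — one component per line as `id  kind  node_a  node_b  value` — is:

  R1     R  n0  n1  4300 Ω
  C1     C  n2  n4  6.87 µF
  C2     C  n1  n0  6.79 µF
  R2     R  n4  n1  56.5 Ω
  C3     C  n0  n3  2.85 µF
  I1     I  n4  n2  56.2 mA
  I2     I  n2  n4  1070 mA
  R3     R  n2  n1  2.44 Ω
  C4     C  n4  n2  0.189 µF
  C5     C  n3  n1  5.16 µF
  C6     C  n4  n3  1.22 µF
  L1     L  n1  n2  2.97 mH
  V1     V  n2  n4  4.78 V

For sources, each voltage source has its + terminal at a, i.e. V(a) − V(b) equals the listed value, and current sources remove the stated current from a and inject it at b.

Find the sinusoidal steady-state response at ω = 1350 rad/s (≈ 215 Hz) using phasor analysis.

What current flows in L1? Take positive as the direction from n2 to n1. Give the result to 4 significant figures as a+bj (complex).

0.02436-0.03523j A

Apply KCL at each of the 4 non-ground nodes and solve the resulting linear system.
Node n1: branches {R1, C2, R2, R3, C5, L1} → V_1 = 0.1995-0.0002769j
Node n2: branches {C1, I1, I2, R3, C4, L1, V1} → V_2 = 0.3407+0.09739j
Node n3: branches {C3, C5, C6} → V_3 = -0.4753+0.01272j
Node n4: branches {C1, R2, I1, I2, C4, C6, V1} → V_4 = -4.439+0.09739j
Source currents: i(V1)=-1.096-0.05035j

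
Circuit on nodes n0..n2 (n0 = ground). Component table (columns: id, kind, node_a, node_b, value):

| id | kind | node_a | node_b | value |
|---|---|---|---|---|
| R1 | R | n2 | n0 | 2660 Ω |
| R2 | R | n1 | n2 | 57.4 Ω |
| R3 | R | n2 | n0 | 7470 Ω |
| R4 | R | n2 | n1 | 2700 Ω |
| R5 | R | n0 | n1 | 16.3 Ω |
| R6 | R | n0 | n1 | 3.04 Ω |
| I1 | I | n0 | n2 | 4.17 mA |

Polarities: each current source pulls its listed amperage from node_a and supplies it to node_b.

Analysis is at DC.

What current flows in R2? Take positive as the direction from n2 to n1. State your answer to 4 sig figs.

0.003964 A

MNA unknowns: 2 node voltages V₁..V_2
R1: Y=0.0003759 on G[2,0]
R2: Y=0.01742 on G[1,2]
R3: Y=0.0001339 on G[2,0]
R4: Y=0.0003704 on G[2,1]
R5: Y=0.06135 on G[0,1]
R6: Y=0.3289 on G[0,1]
I1: z[0]−=0.00417, z[2]+=0.00417
solve → V1=0.01037, V2=0.2379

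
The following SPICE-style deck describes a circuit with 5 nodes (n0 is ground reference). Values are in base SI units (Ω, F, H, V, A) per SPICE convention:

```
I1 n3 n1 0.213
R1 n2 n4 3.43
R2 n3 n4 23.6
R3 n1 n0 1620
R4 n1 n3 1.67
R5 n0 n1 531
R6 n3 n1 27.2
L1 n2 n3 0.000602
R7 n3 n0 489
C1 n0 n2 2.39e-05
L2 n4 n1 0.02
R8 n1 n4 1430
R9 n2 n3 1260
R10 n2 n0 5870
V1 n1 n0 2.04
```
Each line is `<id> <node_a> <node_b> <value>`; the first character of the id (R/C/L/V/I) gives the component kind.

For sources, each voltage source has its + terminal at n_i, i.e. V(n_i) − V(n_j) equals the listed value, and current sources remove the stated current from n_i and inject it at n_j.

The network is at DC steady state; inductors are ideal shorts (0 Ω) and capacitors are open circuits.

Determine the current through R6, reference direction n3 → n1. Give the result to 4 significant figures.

-0.008230 A

MNA unknowns: 4 node voltages V₁..V_4 plus 3 source currents (L1, L2, V1)
I1: z[3]−=0.213, z[1]+=0.213
R1: Y=0.2915 on G[2,4]
R2: Y=0.04237 on G[3,4]
R3: Y=0.0006173 on G[1,0]
R4: Y=0.5988 on G[1,3]
R5: Y=0.001883 on G[0,1]
R6: Y=0.03676 on G[3,1]
L1: row V2−V3=0, i_L1 at 2,3
R7: Y=0.002045 on G[3,0]
C1: Y=0.000 on G[0,2]
L2: row V4−V1=0, i_L2 at 4,1
R8: Y=0.0006993 on G[1,4]
R9: Y=0.0007937 on G[2,3]
R10: Y=0.0001704 on G[2,0]
V1: row V1−V0=2.04, i_V1 at 1,0
solve → V1=2.040, V2=1.816, V3=1.816, V4=2.040
aux → i_L1=0.06495, i_L2=-0.07475, i_V1=-0.009124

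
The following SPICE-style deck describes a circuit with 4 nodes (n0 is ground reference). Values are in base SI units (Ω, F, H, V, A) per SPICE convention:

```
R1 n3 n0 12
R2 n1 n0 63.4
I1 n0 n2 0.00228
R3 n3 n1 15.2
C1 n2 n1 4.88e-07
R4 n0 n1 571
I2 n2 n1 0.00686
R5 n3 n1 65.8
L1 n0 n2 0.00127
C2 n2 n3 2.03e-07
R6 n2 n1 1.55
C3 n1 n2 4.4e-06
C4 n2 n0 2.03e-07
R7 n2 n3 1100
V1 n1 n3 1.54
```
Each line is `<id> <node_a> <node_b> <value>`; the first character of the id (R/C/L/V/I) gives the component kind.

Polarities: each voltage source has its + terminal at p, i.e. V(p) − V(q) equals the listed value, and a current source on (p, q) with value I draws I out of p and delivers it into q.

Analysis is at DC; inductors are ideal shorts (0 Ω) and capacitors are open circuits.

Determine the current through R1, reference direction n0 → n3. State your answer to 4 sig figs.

0.1131 A

Apply KCL at each of the 3 non-ground nodes and solve the resulting linear system.
Node n1: branches {R2, R3, C1, R4, I2, R5, R6, C3, V1} → V_1 = 0.1829
Node n2: branches {I1, C1, I2, L1, C2, R6, C3, C4, R7} → V_2 = 0.000
Node n3: branches {R1, R3, R5, C2, R7, V1} → V_3 = -1.357
Source currents: i(L1)=-0.1122, i(V1)=-0.2390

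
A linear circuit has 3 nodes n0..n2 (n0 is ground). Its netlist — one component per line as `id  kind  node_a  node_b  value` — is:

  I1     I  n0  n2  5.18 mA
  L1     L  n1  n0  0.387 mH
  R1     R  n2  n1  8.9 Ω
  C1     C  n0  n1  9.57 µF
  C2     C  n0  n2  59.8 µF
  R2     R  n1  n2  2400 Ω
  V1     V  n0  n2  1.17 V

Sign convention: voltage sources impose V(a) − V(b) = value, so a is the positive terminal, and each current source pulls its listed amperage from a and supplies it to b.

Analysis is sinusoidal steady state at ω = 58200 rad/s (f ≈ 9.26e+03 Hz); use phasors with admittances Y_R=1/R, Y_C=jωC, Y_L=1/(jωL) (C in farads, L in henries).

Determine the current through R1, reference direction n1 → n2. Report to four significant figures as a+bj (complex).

Apply KCL at each of the 2 non-ground nodes and solve the resulting linear system.
Node n1: branches {L1, R1, C1, R2} → V_1 = -0.05402+0.2455j
Node n2: branches {I1, R1, C2, R2, V1} → V_2 = -1.170+0.000j
Source currents: i(V1)=-0.1310-4.100j

0.1254+0.02759j A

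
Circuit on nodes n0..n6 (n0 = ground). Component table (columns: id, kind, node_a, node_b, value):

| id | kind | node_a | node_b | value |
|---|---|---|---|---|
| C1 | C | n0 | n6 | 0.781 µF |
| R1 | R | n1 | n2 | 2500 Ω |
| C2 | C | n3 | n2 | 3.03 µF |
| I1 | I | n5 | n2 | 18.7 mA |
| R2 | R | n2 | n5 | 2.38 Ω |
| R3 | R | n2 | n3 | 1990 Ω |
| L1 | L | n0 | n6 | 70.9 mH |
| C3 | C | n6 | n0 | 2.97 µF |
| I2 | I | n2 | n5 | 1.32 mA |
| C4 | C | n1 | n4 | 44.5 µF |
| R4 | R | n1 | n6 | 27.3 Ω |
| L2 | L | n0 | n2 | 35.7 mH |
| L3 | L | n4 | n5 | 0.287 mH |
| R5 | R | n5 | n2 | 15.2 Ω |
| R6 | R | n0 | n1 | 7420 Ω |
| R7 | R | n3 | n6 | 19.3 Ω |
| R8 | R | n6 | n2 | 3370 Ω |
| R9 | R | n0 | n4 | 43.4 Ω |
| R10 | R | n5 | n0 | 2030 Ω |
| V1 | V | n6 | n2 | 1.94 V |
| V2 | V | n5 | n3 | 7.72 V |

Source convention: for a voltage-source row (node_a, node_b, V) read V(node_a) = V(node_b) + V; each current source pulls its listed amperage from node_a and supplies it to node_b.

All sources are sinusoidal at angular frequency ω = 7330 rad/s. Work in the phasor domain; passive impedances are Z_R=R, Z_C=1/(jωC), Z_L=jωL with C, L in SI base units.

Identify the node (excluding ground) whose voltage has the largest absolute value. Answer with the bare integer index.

MNA unknowns: 6 node voltages V₁..V_6 plus 2 source currents (V1, V2)
C1: Y=0.000+0.005725j on G[0,6]
R1: Y=0.0004000+0.000j on G[1,2]
C2: Y=0.000+0.02221j on G[3,2]
I1: z[5]−=0.0187, z[2]+=0.0187
R2: Y=0.4202+0.000j on G[2,5]
R3: Y=0.0005025+0.000j on G[2,3]
L1: Y=0.000-0.001924j on G[0,6]
C3: Y=0.000+0.02177j on G[6,0]
I2: z[2]−=0.00132, z[5]+=0.00132
C4: Y=0.000+0.3262j on G[1,4]
R4: Y=0.03663+0.000j on G[1,6]
L2: Y=0.000-0.003821j on G[0,2]
L3: Y=0.000-0.4754j on G[4,5]
R5: Y=0.06579+0.000j on G[5,2]
R6: Y=0.0001348+0.000j on G[0,1]
R7: Y=0.05181+0.000j on G[3,6]
R8: Y=0.0002967+0.000j on G[6,2]
R9: Y=0.02304+0.000j on G[0,4]
R10: Y=0.0004926+0.000j on G[5,0]
V1: row V6−V2=1.94, i_V1 at 6,2
V2: row V5−V3=7.72, i_V2 at 5,3
solve → V1=-0.8032-0.5585j, V2=-1.786-0.8398j, V3=-8.491-0.5625j, V4=-0.7715-0.4519j, V5=-0.7713-0.5625j, V6=0.1541-0.8398j
aux → i_V1=-0.5051+0.02073j, i_V2=-0.4575-0.1344j

3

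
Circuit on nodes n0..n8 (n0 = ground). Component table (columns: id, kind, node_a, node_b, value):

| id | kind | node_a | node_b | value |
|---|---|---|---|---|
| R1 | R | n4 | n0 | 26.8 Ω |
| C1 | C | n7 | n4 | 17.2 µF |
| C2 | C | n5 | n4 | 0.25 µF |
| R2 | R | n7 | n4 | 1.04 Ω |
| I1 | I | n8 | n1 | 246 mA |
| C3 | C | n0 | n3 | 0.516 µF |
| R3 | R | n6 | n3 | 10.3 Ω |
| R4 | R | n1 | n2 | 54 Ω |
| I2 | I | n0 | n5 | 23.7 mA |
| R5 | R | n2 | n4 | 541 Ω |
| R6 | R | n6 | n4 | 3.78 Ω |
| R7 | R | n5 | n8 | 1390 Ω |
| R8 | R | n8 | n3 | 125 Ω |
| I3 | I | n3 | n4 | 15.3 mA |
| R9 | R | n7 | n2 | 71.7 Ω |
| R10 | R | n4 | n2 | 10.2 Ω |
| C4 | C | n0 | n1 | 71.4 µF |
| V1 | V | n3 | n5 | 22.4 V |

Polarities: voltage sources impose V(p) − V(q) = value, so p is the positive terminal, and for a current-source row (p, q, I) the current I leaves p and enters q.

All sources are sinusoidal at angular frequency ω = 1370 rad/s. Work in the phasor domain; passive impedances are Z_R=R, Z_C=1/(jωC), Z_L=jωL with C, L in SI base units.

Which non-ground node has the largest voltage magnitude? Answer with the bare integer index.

8

Apply KCL at each of the 8 non-ground nodes and solve the resulting linear system.
Node n1: branches {I1, R4, C4} → V_1 = 0.2225-1.809j
Node n2: branches {R4, R5, R9, R10} → V_2 = -3.505-0.6337j
Node n3: branches {C3, R3, R8, I3, V1} → V_3 = -7.459-0.2437j
Node n4: branches {R1, C1, C2, R2, R5, R6, I3, R10} → V_4 = -4.112-0.4421j
Node n5: branches {C2, I2, R7, V1} → V_5 = -29.86-0.2437j
Node n6: branches {R3, R6} → V_6 = -5.011-0.3888j
Node n7: branches {C1, R2, R9} → V_7 = -4.104-0.4450j
Node n8: branches {I1, R7, R8} → V_8 = -37.52-0.2437j
Source currents: i(V1)=-0.01826-0.008818j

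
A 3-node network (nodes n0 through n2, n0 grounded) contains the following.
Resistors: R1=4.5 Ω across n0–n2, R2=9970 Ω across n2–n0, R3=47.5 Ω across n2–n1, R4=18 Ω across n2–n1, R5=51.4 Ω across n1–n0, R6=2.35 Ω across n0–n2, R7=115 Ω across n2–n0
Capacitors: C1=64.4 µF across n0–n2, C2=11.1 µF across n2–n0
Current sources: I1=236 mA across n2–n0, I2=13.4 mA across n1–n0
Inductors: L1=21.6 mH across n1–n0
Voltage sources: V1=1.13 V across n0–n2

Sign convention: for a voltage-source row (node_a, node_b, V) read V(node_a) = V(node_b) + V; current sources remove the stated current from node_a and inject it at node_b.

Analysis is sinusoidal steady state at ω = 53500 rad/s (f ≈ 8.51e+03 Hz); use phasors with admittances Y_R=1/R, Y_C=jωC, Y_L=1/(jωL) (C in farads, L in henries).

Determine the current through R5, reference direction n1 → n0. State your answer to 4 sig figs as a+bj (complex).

-0.02024-0.0001824j A

MNA unknowns: 2 node voltages V₁..V_2 plus 1 source current (V1)
R1: Y=0.2222+0.000j on G[0,2]
C1: Y=0.000+3.445j on G[0,2]
I1: z[2]−=0.236, z[0]+=0.236
R2: Y=0.0001003+0.000j on G[2,0]
R3: Y=0.02105+0.000j on G[2,1]
R4: Y=0.05556+0.000j on G[2,1]
R5: Y=0.01946+0.000j on G[1,0]
R6: Y=0.4255+0.000j on G[0,2]
C2: Y=0.000+0.5938j on G[2,0]
L1: Y=0.000-0.0008654j on G[1,0]
I2: z[1]−=0.0134, z[0]+=0.0134
R7: Y=0.008696+0.000j on G[2,0]
V1: row V0−V2=1.13, i_V1 at 0,2
solve → V1=-1.041-0.009373j, V2=-1.130+0.000j
aux → i_V1=-0.5128-4.564j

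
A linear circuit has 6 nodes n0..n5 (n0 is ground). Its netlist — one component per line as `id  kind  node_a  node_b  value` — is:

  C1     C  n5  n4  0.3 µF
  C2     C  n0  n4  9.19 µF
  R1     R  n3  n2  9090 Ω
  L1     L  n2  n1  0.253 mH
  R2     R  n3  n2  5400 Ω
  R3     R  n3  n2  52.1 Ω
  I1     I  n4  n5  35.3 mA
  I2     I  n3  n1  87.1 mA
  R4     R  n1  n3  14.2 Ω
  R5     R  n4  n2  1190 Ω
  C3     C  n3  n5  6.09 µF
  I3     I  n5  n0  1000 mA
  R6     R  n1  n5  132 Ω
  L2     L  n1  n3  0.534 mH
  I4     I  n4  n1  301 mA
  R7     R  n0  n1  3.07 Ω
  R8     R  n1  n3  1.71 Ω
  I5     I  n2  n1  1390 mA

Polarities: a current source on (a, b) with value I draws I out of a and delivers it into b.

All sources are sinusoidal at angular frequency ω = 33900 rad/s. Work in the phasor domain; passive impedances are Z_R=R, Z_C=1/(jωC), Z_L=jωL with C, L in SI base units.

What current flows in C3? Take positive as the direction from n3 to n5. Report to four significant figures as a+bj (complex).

MNA unknowns: 5 node voltages V₁..V_5
C1: Y=0.000+0.01017j on G[5,4]
C2: Y=0.000+0.3115j on G[0,4]
R1: Y=0.0001100+0.000j on G[3,2]
L1: Y=0.000-0.1166j on G[2,1]
R2: Y=0.0001852+0.000j on G[3,2]
R3: Y=0.01919+0.000j on G[3,2]
I1: z[4]−=0.0353, z[5]+=0.0353
I2: z[3]−=0.0871, z[1]+=0.0871
R4: Y=0.07042+0.000j on G[1,3]
R5: Y=0.0008403+0.000j on G[4,2]
C3: Y=0.000+0.2065j on G[3,5]
I3: z[5]−=1, z[0]+=1
R6: Y=0.007576+0.000j on G[1,5]
L2: Y=0.000-0.05524j on G[1,3]
I4: z[4]−=0.301, z[1]+=0.301
R7: Y=0.3257+0.000j on G[0,1]
R8: Y=0.5848+0.000j on G[1,3]
I5: z[2]−=1.39, z[1]+=1.39
solve → V1=-1.935+0.1361j, V2=-3.926-11.68j, V3=-3.453-0.3248j, V4=-0.1423+1.186j, V5=-3.437+4.147j

0.9232-0.003125j A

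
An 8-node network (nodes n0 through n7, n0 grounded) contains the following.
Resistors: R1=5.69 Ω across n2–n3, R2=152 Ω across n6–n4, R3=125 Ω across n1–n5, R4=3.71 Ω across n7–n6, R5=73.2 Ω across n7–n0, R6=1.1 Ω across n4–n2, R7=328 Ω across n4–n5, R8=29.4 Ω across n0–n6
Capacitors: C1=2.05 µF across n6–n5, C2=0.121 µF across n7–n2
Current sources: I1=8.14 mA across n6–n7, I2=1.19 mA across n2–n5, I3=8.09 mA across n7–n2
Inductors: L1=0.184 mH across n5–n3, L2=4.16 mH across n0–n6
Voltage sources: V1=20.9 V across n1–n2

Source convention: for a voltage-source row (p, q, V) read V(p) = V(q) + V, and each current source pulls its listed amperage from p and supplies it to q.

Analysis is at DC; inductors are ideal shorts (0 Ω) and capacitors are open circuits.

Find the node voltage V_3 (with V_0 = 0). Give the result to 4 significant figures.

2.137 V

Apply KCL at each of the 7 non-ground nodes and solve the resulting linear system.
Node n1: branches {R3, V1} → V_1 = 22.14
Node n2: branches {R1, I2, I3, C2, R6, V1} → V_2 = 1.236
Node n3: branches {R1, L1} → V_3 = 2.137
Node n4: branches {R2, R6, R7} → V_4 = 1.230
Node n5: branches {C1, R3, I2, L1, R7} → V_5 = 2.137
Node n6: branches {C1, R2, I1, R4, L2, R8} → V_6 = 0.000
Node n7: branches {I1, R4, I3, R5, C2} → V_7 = 0.0001766
Source currents: i(L1)=0.1584, i(L2)=2.412e-06, i(V1)=-0.1600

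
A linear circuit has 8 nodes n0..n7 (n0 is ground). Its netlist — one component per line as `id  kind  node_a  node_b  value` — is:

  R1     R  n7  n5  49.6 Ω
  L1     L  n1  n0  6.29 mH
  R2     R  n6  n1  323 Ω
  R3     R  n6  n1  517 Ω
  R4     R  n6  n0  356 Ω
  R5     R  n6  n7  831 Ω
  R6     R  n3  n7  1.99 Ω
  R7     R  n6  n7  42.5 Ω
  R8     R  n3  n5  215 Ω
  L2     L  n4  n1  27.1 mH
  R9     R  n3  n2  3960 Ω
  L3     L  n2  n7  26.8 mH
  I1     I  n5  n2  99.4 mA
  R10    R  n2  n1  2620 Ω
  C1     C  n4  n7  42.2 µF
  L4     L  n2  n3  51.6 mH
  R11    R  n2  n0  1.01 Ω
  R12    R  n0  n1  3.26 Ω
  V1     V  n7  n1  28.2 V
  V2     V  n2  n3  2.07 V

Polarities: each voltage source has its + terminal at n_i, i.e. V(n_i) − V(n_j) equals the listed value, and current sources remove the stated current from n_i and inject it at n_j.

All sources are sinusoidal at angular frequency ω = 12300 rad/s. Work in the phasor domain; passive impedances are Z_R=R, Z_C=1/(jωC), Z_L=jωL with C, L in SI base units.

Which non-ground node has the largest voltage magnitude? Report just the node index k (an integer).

Apply KCL at each of the 7 non-ground nodes and solve the resulting linear system.
Node n1: branches {L1, R2, R3, L2, R10, R12, V1} → V_1 = -15.90-0.2959j
Node n2: branches {R9, L3, I1, R10, L4, R11, V2} → V_2 = 4.910-0.1151j
Node n3: branches {R6, R8, R9, L4, V2} → V_3 = 2.840-0.1151j
Node n4: branches {L2, C1} → V_4 = 12.46-0.2959j
Node n5: branches {R1, R8, I1} → V_5 = 6.521-0.2620j
Node n6: branches {R2, R3, R4, R5, R7} → V_6 = 6.884-0.2704j
Node n7: branches {R1, R5, R6, R7, L3, C1, V1} → V_7 = 12.30-0.2959j
Source currents: i(V1)=-5.004+0.1996j, i(V2)=-4.771+0.09477j

1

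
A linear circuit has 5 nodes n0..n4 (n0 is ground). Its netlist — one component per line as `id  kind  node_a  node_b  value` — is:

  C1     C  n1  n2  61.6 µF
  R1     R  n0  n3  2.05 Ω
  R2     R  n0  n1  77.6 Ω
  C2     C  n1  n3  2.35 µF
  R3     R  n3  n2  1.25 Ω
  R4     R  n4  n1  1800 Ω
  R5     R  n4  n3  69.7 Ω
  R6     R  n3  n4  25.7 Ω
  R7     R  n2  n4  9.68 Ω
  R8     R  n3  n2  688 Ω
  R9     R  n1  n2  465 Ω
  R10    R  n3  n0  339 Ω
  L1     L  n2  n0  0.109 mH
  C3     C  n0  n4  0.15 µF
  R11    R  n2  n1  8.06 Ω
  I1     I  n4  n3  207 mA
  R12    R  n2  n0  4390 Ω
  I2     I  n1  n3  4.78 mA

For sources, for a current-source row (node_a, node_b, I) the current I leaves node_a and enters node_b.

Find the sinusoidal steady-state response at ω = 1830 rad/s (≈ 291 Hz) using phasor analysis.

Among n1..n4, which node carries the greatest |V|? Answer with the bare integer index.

4

MNA unknowns: 4 node voltages V₁..V_4
C1: Y=0.000+0.1127j on G[1,2]
R1: Y=0.4878+0.000j on G[0,3]
R2: Y=0.01289+0.000j on G[0,1]
C2: Y=0.000+0.004300j on G[1,3]
R3: Y=0.8000+0.000j on G[3,2]
R4: Y=0.0005556+0.000j on G[4,1]
R5: Y=0.01435+0.000j on G[4,3]
R6: Y=0.03891+0.000j on G[3,4]
R7: Y=0.1033+0.000j on G[2,4]
R8: Y=0.001453+0.000j on G[3,2]
R9: Y=0.002151+0.000j on G[1,2]
R10: Y=0.002950+0.000j on G[3,0]
L1: Y=0.000-5.013j on G[2,0]
C3: Y=0.000+0.0002745j on G[0,4]
R11: Y=0.1241+0.000j on G[2,1]
I1: z[4]−=0.207, z[3]+=0.207
R12: Y=0.0002278+0.000j on G[2,0]
I2: z[1]−=0.00478, z[3]+=0.00478
solve → V1=-0.02174+0.01154j, V2=-0.0007103-0.01034j, V3=0.1062-0.006837j, V4=-1.282-0.006834j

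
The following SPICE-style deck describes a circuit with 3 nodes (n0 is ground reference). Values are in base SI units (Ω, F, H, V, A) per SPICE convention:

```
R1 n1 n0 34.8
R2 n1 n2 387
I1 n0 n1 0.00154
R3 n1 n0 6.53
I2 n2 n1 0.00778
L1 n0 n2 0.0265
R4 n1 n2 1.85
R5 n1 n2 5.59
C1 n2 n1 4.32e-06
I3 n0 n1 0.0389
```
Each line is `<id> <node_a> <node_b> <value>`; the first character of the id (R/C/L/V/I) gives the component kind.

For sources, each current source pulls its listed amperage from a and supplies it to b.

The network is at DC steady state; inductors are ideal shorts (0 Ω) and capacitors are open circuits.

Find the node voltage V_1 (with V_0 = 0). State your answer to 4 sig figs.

0.05335 V

Apply KCL at each of the 2 non-ground nodes and solve the resulting linear system.
Node n1: branches {R1, R2, I1, R3, I2, R4, R5, C1, I3} → V_1 = 0.05335
Node n2: branches {R2, I2, L1, R4, R5, C1} → V_2 = 0.000
Source currents: i(L1)=-0.03074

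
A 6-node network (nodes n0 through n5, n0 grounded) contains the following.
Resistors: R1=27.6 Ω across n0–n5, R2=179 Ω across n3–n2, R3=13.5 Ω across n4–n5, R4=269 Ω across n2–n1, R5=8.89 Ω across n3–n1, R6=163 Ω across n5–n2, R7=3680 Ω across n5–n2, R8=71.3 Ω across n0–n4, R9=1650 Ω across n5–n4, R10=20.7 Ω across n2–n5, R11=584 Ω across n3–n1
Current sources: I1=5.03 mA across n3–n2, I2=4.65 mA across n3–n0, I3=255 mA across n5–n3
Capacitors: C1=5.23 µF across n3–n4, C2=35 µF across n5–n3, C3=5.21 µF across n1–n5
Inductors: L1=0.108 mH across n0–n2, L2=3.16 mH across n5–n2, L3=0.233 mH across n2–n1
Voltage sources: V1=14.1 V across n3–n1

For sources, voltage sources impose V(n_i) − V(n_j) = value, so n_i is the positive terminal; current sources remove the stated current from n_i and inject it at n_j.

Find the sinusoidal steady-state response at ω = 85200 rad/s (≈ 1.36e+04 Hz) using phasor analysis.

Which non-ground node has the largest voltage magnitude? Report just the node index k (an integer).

Element admittances at ω=85200 rad/s:
  Y(R1) = 0.03623+0.000j S between n0,n5
  Y(R2) = 0.005587+0.000j S between n3,n2
  Y(R3) = 0.07407+0.000j S between n4,n5
  Y(R4) = 0.003717+0.000j S between n2,n1
  Y(R5) = 0.1125+0.000j S between n3,n1
  I1: injects 0.00503 A into n2 (from n3)
  Y(R6) = 0.006135+0.000j S between n5,n2
  Y(C1) = 0.000+0.4456j S between n3,n4
  I2: injects 0.00465 A into n0 (from n3)
  Y(R7) = 0.0002717+0.000j S between n5,n2
  Y(L1) = 0.000-0.1087j S between n0,n2
  I3: injects 0.255 A into n3 (from n5)
  Y(R8) = 0.01403+0.000j S between n0,n4
  Y(C2) = 0.000+2.982j S between n5,n3
  Y(R9) = 0.0006061+0.000j S between n5,n4
  Y(L2) = 0.000-0.003714j S between n5,n2
  Y(C3) = 0.000+0.4439j S between n1,n5
  Y(L3) = 0.000-0.05037j S between n2,n1
  Y(R10) = 0.04831+0.000j S between n2,n5
  Y(R11) = 0.001712+0.000j S between n3,n1
  V1: constraint V(n3)−V(n1) = 14.1
Assemble and solve the 6×6 MNA system:
  V(n1)=-11.64-4.599j  V(n2)=-2.050-0.6196j  V(n3)=2.455-4.599j  V(n4)=2.538-4.219j  V(n5)=0.7476-4.515j
  i(V1)=-1.809-5.032j

1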